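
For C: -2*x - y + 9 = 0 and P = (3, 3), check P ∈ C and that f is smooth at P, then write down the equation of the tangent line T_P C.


Tangent line at P: -2*x - y + 9 = 0.

Step 1: f(3, 3) = 0, so P lies on C.
Step 2: partial derivatives
  f_x(x, y) = -2, f_y(x, y) = -1.
  f_x(P) = -2, f_y(P) = -1 (gradient nonzero, so P is smooth).
Step 3: tangent line at P: -2·(x − 3) + -1·(y − 3) = 0.
Expanding: -2*x - y + 9 = 0.


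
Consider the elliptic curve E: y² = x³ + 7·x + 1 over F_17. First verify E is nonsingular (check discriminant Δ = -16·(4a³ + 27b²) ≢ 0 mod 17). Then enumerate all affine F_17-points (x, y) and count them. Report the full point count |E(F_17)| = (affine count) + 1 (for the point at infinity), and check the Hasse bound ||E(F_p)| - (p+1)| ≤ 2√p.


Affine points = {(0, 1), (0, 16), (1, 3), (1, 14), (3, 7), (3, 10), (4, 5), (4, 12), (5, 5), (5, 12), (6, 2), (6, 15), (7, 6), (7, 11), (8, 5), (8, 12), (10, 0), (11, 7), (11, 10), (14, 2), (14, 15), (15, 8), (15, 9)}; affine count = 23; |E(F_17)| = 24.

Discriminant check: Δ ∝ 4a³ + 27b² = 4·7³ + 27·1² = 4·343 + 27·1 ≡ 5 (mod 17). Nonzero ⇒ E is nonsingular.
For each x ∈ F_17, compute rhs = x³ + 7·x + 1 mod 17, then count y ∈ F_17 with y² ≡ rhs.
  x = 0: rhs = 1, matching y values: 1, 16 (2 points).
  x = 1: rhs = 9, matching y values: 3, 14 (2 points).
  x = 2: rhs = 6, matching y values: none (0 points).
  x = 3: rhs = 15, matching y values: 7, 10 (2 points).
  x = 4: rhs = 8, matching y values: 5, 12 (2 points).
  x = 5: rhs = 8, matching y values: 5, 12 (2 points).
  x = 6: rhs = 4, matching y values: 2, 15 (2 points).
  x = 7: rhs = 2, matching y values: 6, 11 (2 points).
  x = 8: rhs = 8, matching y values: 5, 12 (2 points).
  x = 9: rhs = 11, matching y values: none (0 points).
  x = 10: rhs = 0, matching y values: 0 (1 points).
  x = 11: rhs = 15, matching y values: 7, 10 (2 points).
  x = 12: rhs = 11, matching y values: none (0 points).
  x = 13: rhs = 11, matching y values: none (0 points).
  x = 14: rhs = 4, matching y values: 2, 15 (2 points).
  x = 15: rhs = 13, matching y values: 8, 9 (2 points).
  x = 16: rhs = 10, matching y values: none (0 points).
Total affine count: 23.
Full point count |E(F_17)| = 23 + 1 = 24.
Hasse bound: |24 − (17+1)| = |6| = 6 ≤ 2√17 ≈ 8.2462 ✓.


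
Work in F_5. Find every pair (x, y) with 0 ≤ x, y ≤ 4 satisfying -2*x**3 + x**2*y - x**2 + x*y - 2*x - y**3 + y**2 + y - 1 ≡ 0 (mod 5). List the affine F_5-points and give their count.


Affine F_5-points: {(0, 1), (0, 4), (1, 3), (2, 0), (2, 2), (2, 4), (3, 0), (4, 2)}; count = 8.

For each of the 25 pairs (x, y) ∈ F_5², evaluate f(x, y) mod 5. Record the zeros.
  x = 0: [0↦4, 1↦0, 2↦2, 3↦4, 4↦0]  zeros at y ∈ {1, 4}
  x = 1: [0↦4, 1↦2, 2↦1, 3↦0, 4↦3]  zeros at y ∈ {3}
  x = 2: [0↦0, 1↦2, 2↦0, 3↦3, 4↦0]  zeros at y ∈ {0, 2, 4}
  x = 3: [0↦0, 1↦3, 2↦2, 3↦1, 4↦4]  zeros at y ∈ {0}
  x = 4: [0↦2, 1↦3, 2↦0, 3↦2, 4↦3]  zeros at y ∈ {2}
Collecting zeros: affine points = {(0, 1), (0, 4), (1, 3), (2, 0), (2, 2), (2, 4), (3, 0), (4, 2)}.
Total count |C(F_5)_aff| = 8.


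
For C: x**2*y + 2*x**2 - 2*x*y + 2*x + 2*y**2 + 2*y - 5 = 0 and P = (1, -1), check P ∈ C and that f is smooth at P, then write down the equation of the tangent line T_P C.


Tangent line at P: 6*x - 3*y - 9 = 0.

Step 1: f(1, -1) = 0, so P lies on C.
Step 2: partial derivatives
  f_x(x, y) = 2*x*y + 4*x - 2*y + 2, f_y(x, y) = x**2 - 2*x + 4*y + 2.
  f_x(P) = 6, f_y(P) = -3 (gradient nonzero, so P is smooth).
Step 3: tangent line at P: 6·(x − 1) + -3·(y − -1) = 0.
Expanding: 6*x - 3*y - 9 = 0.


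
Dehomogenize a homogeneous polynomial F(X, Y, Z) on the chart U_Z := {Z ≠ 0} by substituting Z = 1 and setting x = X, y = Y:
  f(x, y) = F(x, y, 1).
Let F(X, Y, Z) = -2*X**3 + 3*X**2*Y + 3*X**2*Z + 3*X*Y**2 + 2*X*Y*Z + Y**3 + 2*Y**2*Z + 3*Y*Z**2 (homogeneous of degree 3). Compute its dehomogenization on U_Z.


f(x, y) = -2*x**3 + 3*x**2*y + 3*x**2 + 3*x*y**2 + 2*x*y + y**3 + 2*y**2 + 3*y

On U_Z we set Z = 1. Each monomial c·X^i·Y^j·Z^k in F becomes c·x^i·y^j·1^k = c·x^i·y^j.
Substituting Z = 1: F(X, Y, 1) = -2*x**3 + 3*x**2*y + 3*x**2 + 3*x*y**2 + 2*x*y + y**3 + 2*y**2 + 3*y.
Note: deg(f) ≤ deg(F) = 3; strict inequality happens when F is divisible by Z (lost terms).


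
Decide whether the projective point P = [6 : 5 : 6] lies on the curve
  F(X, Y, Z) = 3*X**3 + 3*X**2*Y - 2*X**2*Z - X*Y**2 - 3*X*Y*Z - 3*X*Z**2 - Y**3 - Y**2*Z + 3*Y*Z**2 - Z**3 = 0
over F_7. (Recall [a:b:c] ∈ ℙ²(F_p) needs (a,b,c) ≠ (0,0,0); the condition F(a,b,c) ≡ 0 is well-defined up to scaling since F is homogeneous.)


F(6,5,6) ≡ 6 (mod 7); P is NOT on the curve.

Evaluate F(6, 5, 6) term-by-term (mod 7).
  3*X**3 ↦ 3·216·1·1 = 648
  3*X**2*Y ↦ 3·36·5·1 = 540
  -2*X**2*Z ↦ -2·36·1·6 = -432
  -X*Y**2 ↦ -1·6·25·1 = -150
  -3*X*Y*Z ↦ -3·6·5·6 = -540
  -3*X*Z**2 ↦ -3·6·1·36 = -648
  -Y**3 ↦ -1·1·125·1 = -125
  -Y**2*Z ↦ -1·1·25·6 = -150
  3*Y*Z**2 ↦ 3·1·5·36 = 540
  -Z**3 ↦ -1·1·1·216 = -216
Sum: F(6, 5, 6) = (648) + (540) + (-432) + (-150) + (-540) + (-648) + (-125) + (-150) + (540) + (-216) = -533.
Reducing mod 7: -533 ≡ 6 (mod 7).
Since F(a, b, c) ≡ 6 ≠ 0 (mod 7), P does NOT lie on the curve.


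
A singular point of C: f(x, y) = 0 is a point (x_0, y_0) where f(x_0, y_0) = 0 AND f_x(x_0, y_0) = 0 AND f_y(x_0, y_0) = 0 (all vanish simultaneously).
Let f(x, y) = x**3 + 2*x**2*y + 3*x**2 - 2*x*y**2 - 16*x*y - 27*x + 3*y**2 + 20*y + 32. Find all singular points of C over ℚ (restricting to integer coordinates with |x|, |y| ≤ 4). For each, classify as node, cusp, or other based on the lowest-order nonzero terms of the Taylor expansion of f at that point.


Singular points: {(1, -3)}; classification: cusp.

Compute partial derivatives:
  f_x = 3*x**2 + 4*x*y + 6*x - 2*y**2 - 16*y - 27.
  f_y = 2*x**2 - 4*x*y - 16*x + 6*y + 20.
Scan x_0 ∈ {−4, ..., 4}. For each x_0, f_y(x_0, y) is a polynomial in y; find its integer roots y ∈ {−4, ..., 4}, then test f_x and f at those candidates.
  x = -4: f_y(-4, y) = 22*y + 116; no integer root y with |y| ≤ 4.
  x = -3: f_y(-3, y) = 18*y + 86; no integer root y with |y| ≤ 4.
  x = -2: f_y(-2, y) = 14*y + 60; no integer root y with |y| ≤ 4.
  x = -1: f_y(-1, y) = 10*y + 38; no integer root y with |y| ≤ 4.
  x = 0: f_y(0, y) = 6*y + 20; no integer root y with |y| ≤ 4.
  x = 1: f_y(1, y) = 2*y + 6; vanishes at y ∈ {-3}. (1, -3): f_x = 0, f = 0 — SINGULAR.
  x = 2: f_y(2, y) = -2*y - 4; vanishes at y ∈ {-2}. (2, -2): f_x = 5 ≠ 0.
  x = 3: f_y(3, y) = -6*y - 10; no integer root y with |y| ≤ 4.
  x = 4: f_y(4, y) = -10*y - 12; no integer root y with |y| ≤ 4.
Only singular point on the grid: (1, -3).
Classify: substitute x = 1 + u, y = -3 + v and expand: f = u**3 + 2*u**2*v - 2*u*v**2 + v**2.
No constant or linear terms (consistent with a singular point). Quadratic part: v**2. Cubic part: u**3 + 2*u**2*v - 2*u*v**2.
The quadratic part v**2 is a perfect square, so there is a single (double) tangent line v = 0, i.e. y = -3. Restricting the cubic part to that line (v = 0) leaves u**3 ≠ 0, so f is not divisible by v and the branch is v² ≈ -u**3 to lowest order — this is a cusp.
Classification: cusp.


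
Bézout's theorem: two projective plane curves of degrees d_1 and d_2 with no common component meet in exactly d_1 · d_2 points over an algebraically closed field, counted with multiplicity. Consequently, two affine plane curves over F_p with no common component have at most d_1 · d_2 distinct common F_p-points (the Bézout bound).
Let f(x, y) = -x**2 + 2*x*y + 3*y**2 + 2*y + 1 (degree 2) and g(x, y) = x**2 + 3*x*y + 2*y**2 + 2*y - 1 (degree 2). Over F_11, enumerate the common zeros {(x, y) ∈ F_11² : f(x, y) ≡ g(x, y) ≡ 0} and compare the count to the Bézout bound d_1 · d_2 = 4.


Common zeros: {(0, 8), (1, 0), (10, 0)}; count = 3; Bézout bound = 4.

deg(f) = 2, deg(g) = 2, so Bézout bound = 4.
Scan x ∈ F_11. For each x, list the y ∈ F_11 with f(x, y) ≡ 0 and those with g(x, y) ≡ 0 (mod 11); the common zeros in that column are the intersection.
  x = 0: f ≡ 0 at y ∈ {6, 8}; g ≡ 0 at y ∈ {2, 8}; common: {8}.
  x = 1: f ≡ 0 at y ∈ {0, 6}; g ≡ 0 at y ∈ {0, 3}; common: {0}.
  x = 2: f ≡ 0 at y ∈ ∅; g ≡ 0 at y ∈ ∅; common: ∅.
  x = 3: f ≡ 0 at y ∈ ∅; g ≡ 0 at y ∈ ∅; common: ∅.
  x = 4: f ≡ 0 at y ∈ {5, 10}; g ≡ 0 at y ∈ ∅; common: ∅.
  x = 5: f ≡ 0 at y ∈ {8, 10}; g ≡ 0 at y ∈ {2, 6}; common: ∅.
  x = 6: f ≡ 0 at y ∈ {5}; g ≡ 0 at y ∈ ∅; common: ∅.
  x = 7: f ≡ 0 at y ∈ ∅; g ≡ 0 at y ∈ ∅; common: ∅.
  x = 8: f ≡ 0 at y ∈ ∅; g ≡ 0 at y ∈ ∅; common: ∅.
  x = 9: f ≡ 0 at y ∈ ∅; g ≡ 0 at y ∈ {5, 8}; common: ∅.
  x = 10: f ≡ 0 at y ∈ {0}; g ≡ 0 at y ∈ {0, 6}; common: {0}.
Collecting: common zeros = {(0, 8), (1, 0), (10, 0)}, so the count is 3.
Comparison with the Bézout bound: 3 ≤ 4 = deg(f)·deg(g), as expected for curves with no common component (the affine F_11-count falls short of the bound because intersections may lie at infinity, over extension fields, or carry multiplicity).


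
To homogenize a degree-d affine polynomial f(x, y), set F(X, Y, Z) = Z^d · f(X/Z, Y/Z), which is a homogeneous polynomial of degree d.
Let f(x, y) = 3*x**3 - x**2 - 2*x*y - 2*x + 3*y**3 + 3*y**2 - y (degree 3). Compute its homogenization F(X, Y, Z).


F(X, Y, Z) = 3*X**3 - X**2*Z - 2*X*Y*Z - 2*X*Z**2 + 3*Y**3 + 3*Y**2*Z - Y*Z**2

deg(f) = 3.
Substitute x = X/Z, y = Y/Z into f, then multiply by Z^3.
  monomial 3·x^3·y^0 ↦ 3·X^3·Y^0·Z^0.
  monomial -1·x^2·y^0 ↦ -1·X^2·Y^0·Z^1.
  monomial -2·x^1·y^1 ↦ -2·X^1·Y^1·Z^1.
  monomial -2·x^1·y^0 ↦ -2·X^1·Y^0·Z^2.
  monomial 3·x^0·y^3 ↦ 3·X^0·Y^3·Z^0.
  monomial 3·x^0·y^2 ↦ 3·X^0·Y^2·Z^1.
  monomial -1·x^0·y^1 ↦ -1·X^0·Y^1·Z^2.
Collecting: F(X, Y, Z) = 3*X**3 - X**2*Z - 2*X*Y*Z - 2*X*Z**2 + 3*Y**3 + 3*Y**2*Z - Y*Z**2.


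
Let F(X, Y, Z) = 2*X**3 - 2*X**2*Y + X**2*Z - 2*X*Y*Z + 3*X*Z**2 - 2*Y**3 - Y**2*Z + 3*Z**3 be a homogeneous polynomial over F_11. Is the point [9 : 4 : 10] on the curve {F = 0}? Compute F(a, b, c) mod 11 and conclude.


F(9,4,10) ≡ 9 (mod 11); P is NOT on the curve.

Evaluate F(9, 4, 10) term-by-term (mod 11).
  2*X**3 ↦ 2·729·1·1 = 1458
  -2*X**2*Y ↦ -2·81·4·1 = -648
  X**2*Z ↦ 1·81·1·10 = 810
  -2*X*Y*Z ↦ -2·9·4·10 = -720
  3*X*Z**2 ↦ 3·9·1·100 = 2700
  -2*Y**3 ↦ -2·1·64·1 = -128
  -Y**2*Z ↦ -1·1·16·10 = -160
  3*Z**3 ↦ 3·1·1·1000 = 3000
Sum: F(9, 4, 10) = (1458) + (-648) + (810) + (-720) + (2700) + (-128) + (-160) + (3000) = 6312.
Reducing mod 11: 6312 ≡ 9 (mod 11).
Since F(a, b, c) ≡ 9 ≠ 0 (mod 11), P does NOT lie on the curve.


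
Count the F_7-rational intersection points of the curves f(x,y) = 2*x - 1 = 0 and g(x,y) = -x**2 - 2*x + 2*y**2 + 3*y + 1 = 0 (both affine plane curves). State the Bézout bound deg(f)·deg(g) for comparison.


Common zeros: {(4, 4), (4, 5)}; count = 2; Bézout bound = 2.

deg(f) = 1, deg(g) = 2, so Bézout bound = 2.
Scan x ∈ F_7. For each x, list the y ∈ F_7 with f(x, y) ≡ 0 and those with g(x, y) ≡ 0 (mod 7); the common zeros in that column are the intersection.
  x = 0: f ≡ 0 at y ∈ ∅; g ≡ 0 at y ∈ {3, 6}; common: ∅.
  x = 1: f ≡ 0 at y ∈ ∅; g ≡ 0 at y ∈ {4, 5}; common: ∅.
  x = 2: f ≡ 0 at y ∈ ∅; g ≡ 0 at y ∈ {0, 2}; common: ∅.
  x = 3: f ≡ 0 at y ∈ ∅; g ≡ 0 at y ∈ {0, 2}; common: ∅.
  x = 4: f ≡ 0 at y ∈ {0, 1, 2, 3, 4, 5, 6}; g ≡ 0 at y ∈ {4, 5}; common: {4, 5}.
  x = 5: f ≡ 0 at y ∈ ∅; g ≡ 0 at y ∈ {3, 6}; common: ∅.
  x = 6: f ≡ 0 at y ∈ ∅; g ≡ 0 at y ∈ {1}; common: ∅.
Collecting: common zeros = {(4, 4), (4, 5)}, so the count is 2.
Comparison with the Bézout bound: 2 ≤ 2 = deg(f)·deg(g), as expected for curves with no common component (the bound is attained).


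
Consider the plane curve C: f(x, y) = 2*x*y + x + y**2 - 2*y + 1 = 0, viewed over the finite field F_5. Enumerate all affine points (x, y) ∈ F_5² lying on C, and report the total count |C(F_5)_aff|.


Affine F_5-points: {(0, 1), (3, 3), (4, 0), (4, 4)}; count = 4.

For each of the 25 pairs (x, y) ∈ F_5², evaluate f(x, y) mod 5. Record the zeros.
  x = 0: [0↦1, 1↦0, 2↦1, 3↦4, 4↦4]  zeros at y ∈ {1}
  x = 1: [0↦2, 1↦3, 2↦1, 3↦1, 4↦3]  zeros at y ∈ ∅
  x = 2: [0↦3, 1↦1, 2↦1, 3↦3, 4↦2]  zeros at y ∈ ∅
  x = 3: [0↦4, 1↦4, 2↦1, 3↦0, 4↦1]  zeros at y ∈ {3}
  x = 4: [0↦0, 1↦2, 2↦1, 3↦2, 4↦0]  zeros at y ∈ {0, 4}
Collecting zeros: affine points = {(0, 1), (3, 3), (4, 0), (4, 4)}.
Total count |C(F_5)_aff| = 4.


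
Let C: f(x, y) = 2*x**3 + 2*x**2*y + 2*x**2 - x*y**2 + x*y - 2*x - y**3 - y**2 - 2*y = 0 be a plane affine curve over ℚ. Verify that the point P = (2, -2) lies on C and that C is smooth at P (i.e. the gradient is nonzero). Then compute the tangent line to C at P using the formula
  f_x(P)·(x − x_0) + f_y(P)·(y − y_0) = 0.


Tangent line at P: 8*x + 8*y = 0.

Step 1: f(2, -2) = 0, so P lies on C.
Step 2: partial derivatives
  f_x(x, y) = 6*x**2 + 4*x*y + 4*x - y**2 + y - 2, f_y(x, y) = 2*x**2 - 2*x*y + x - 3*y**2 - 2*y - 2.
  f_x(P) = 8, f_y(P) = 8 (gradient nonzero, so P is smooth).
Step 3: tangent line at P: 8·(x − 2) + 8·(y − -2) = 0.
Expanding: 8*x + 8*y = 0.


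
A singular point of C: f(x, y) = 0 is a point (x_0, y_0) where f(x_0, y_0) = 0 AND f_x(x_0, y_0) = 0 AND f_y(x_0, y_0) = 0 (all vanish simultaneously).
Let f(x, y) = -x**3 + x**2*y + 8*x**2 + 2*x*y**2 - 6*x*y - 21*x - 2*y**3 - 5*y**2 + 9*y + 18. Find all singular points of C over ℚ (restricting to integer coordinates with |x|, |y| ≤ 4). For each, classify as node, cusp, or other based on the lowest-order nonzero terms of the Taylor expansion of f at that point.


Singular points: {(3, 0)}; classification: node.

Compute partial derivatives:
  f_x = -3*x**2 + 2*x*y + 16*x + 2*y**2 - 6*y - 21.
  f_y = x**2 + 4*x*y - 6*x - 6*y**2 - 10*y + 9.
Scan x_0 ∈ {−4, ..., 4}. For each x_0, f_y(x_0, y) is a polynomial in y; find its integer roots y ∈ {−4, ..., 4}, then test f_x and f at those candidates.
  x = -4: f_y(-4, y) = -6*y**2 - 26*y + 49; no integer root y with |y| ≤ 4.
  x = -3: f_y(-3, y) = -6*y**2 - 22*y + 36; no integer root y with |y| ≤ 4.
  x = -2: f_y(-2, y) = -6*y**2 - 18*y + 25; no integer root y with |y| ≤ 4.
  x = -1: f_y(-1, y) = -6*y**2 - 14*y + 16; no integer root y with |y| ≤ 4.
  x = 0: f_y(0, y) = -6*y**2 - 10*y + 9; no integer root y with |y| ≤ 4.
  x = 1: f_y(1, y) = -6*y**2 - 6*y + 4; no integer root y with |y| ≤ 4.
  x = 2: f_y(2, y) = -6*y**2 - 2*y + 1; no integer root y with |y| ≤ 4.
  x = 3: f_y(3, y) = -6*y**2 + 2*y; vanishes at y ∈ {0}. (3, 0): f_x = 0, f = 0 — SINGULAR.
  x = 4: f_y(4, y) = -6*y**2 + 6*y + 1; no integer root y with |y| ≤ 4.
Only singular point on the grid: (3, 0).
Classify: substitute x = 3 + u, y = 0 + v and expand: f = -u**3 + u**2*v - u**2 + 2*u*v**2 - 2*v**3 + v**2.
No constant or linear terms (consistent with a singular point). Quadratic part: -u**2 + v**2. Cubic part: -u**3 + u**2*v + 2*u*v**2 - 2*v**3.
The quadratic part v**2 - u**2 = (v − u)(v + u) splits into two distinct linear factors, so there are two distinct tangent lines y − 0 = ±(x − 3) — this is a node (ordinary double point).
Classification: node.


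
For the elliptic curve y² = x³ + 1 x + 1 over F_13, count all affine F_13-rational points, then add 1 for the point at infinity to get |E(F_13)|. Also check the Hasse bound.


Affine points = {(0, 1), (0, 12), (1, 4), (1, 9), (4, 2), (4, 11), (5, 1), (5, 12), (7, 0), (8, 1), (8, 12), (10, 6), (10, 7), (11, 2), (11, 11), (12, 5), (12, 8)}; affine count = 17; |E(F_13)| = 18.

Discriminant check: Δ ∝ 4a³ + 27b² = 4·1³ + 27·1² = 4·1 + 27·1 ≡ 5 (mod 13). Nonzero ⇒ E is nonsingular.
For each x ∈ F_13, compute rhs = x³ + 1·x + 1 mod 13, then count y ∈ F_13 with y² ≡ rhs.
  x = 0: rhs = 1, matching y values: 1, 12 (2 points).
  x = 1: rhs = 3, matching y values: 4, 9 (2 points).
  x = 2: rhs = 11, matching y values: none (0 points).
  x = 3: rhs = 5, matching y values: none (0 points).
  x = 4: rhs = 4, matching y values: 2, 11 (2 points).
  x = 5: rhs = 1, matching y values: 1, 12 (2 points).
  x = 6: rhs = 2, matching y values: none (0 points).
  x = 7: rhs = 0, matching y values: 0 (1 points).
  x = 8: rhs = 1, matching y values: 1, 12 (2 points).
  x = 9: rhs = 11, matching y values: none (0 points).
  x = 10: rhs = 10, matching y values: 6, 7 (2 points).
  x = 11: rhs = 4, matching y values: 2, 11 (2 points).
  x = 12: rhs = 12, matching y values: 5, 8 (2 points).
Total affine count: 17.
Full point count |E(F_13)| = 17 + 1 = 18.
Hasse bound: |18 − (13+1)| = |4| = 4 ≤ 2√13 ≈ 7.2111 ✓.


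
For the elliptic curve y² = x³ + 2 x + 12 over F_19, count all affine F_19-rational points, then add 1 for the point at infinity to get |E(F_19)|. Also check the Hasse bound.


Affine points = {(2, 9), (2, 10), (3, 8), (3, 11), (10, 5), (10, 14), (11, 4), (11, 15), (12, 4), (12, 15), (15, 4), (15, 15), (16, 6), (16, 13), (17, 0), (18, 3), (18, 16)}; affine count = 17; |E(F_19)| = 18.

Discriminant check: Δ ∝ 4a³ + 27b² = 4·2³ + 27·12² = 4·8 + 27·144 ≡ 6 (mod 19). Nonzero ⇒ E is nonsingular.
For each x ∈ F_19, compute rhs = x³ + 2·x + 12 mod 19, then count y ∈ F_19 with y² ≡ rhs.
  x = 0: rhs = 12, matching y values: none (0 points).
  x = 1: rhs = 15, matching y values: none (0 points).
  x = 2: rhs = 5, matching y values: 9, 10 (2 points).
  x = 3: rhs = 7, matching y values: 8, 11 (2 points).
  x = 4: rhs = 8, matching y values: none (0 points).
  x = 5: rhs = 14, matching y values: none (0 points).
  x = 6: rhs = 12, matching y values: none (0 points).
  x = 7: rhs = 8, matching y values: none (0 points).
  x = 8: rhs = 8, matching y values: none (0 points).
  x = 9: rhs = 18, matching y values: none (0 points).
  x = 10: rhs = 6, matching y values: 5, 14 (2 points).
  x = 11: rhs = 16, matching y values: 4, 15 (2 points).
  x = 12: rhs = 16, matching y values: 4, 15 (2 points).
  x = 13: rhs = 12, matching y values: none (0 points).
  x = 14: rhs = 10, matching y values: none (0 points).
  x = 15: rhs = 16, matching y values: 4, 15 (2 points).
  x = 16: rhs = 17, matching y values: 6, 13 (2 points).
  x = 17: rhs = 0, matching y values: 0 (1 points).
  x = 18: rhs = 9, matching y values: 3, 16 (2 points).
Total affine count: 17.
Full point count |E(F_19)| = 17 + 1 = 18.
Hasse bound: |18 − (19+1)| = |-2| = 2 ≤ 2√19 ≈ 8.7178 ✓.


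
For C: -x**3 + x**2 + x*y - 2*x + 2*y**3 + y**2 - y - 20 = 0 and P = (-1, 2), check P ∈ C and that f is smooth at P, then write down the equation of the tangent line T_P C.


Tangent line at P: -5*x + 26*y - 57 = 0.

Step 1: f(-1, 2) = 0, so P lies on C.
Step 2: partial derivatives
  f_x(x, y) = -3*x**2 + 2*x + y - 2, f_y(x, y) = x + 6*y**2 + 2*y - 1.
  f_x(P) = -5, f_y(P) = 26 (gradient nonzero, so P is smooth).
Step 3: tangent line at P: -5·(x − -1) + 26·(y − 2) = 0.
Expanding: -5*x + 26*y - 57 = 0.


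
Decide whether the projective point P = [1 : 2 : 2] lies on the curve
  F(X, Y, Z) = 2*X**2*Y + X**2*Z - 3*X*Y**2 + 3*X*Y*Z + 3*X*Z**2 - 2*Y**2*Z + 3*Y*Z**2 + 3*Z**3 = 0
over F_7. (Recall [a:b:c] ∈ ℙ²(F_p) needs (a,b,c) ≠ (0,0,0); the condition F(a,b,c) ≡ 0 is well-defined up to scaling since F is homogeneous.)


F(1,2,2) ≡ 1 (mod 7); P is NOT on the curve.

Evaluate F(1, 2, 2) term-by-term (mod 7).
  2*X**2*Y ↦ 2·1·2·1 = 4
  X**2*Z ↦ 1·1·1·2 = 2
  -3*X*Y**2 ↦ -3·1·4·1 = -12
  3*X*Y*Z ↦ 3·1·2·2 = 12
  3*X*Z**2 ↦ 3·1·1·4 = 12
  -2*Y**2*Z ↦ -2·1·4·2 = -16
  3*Y*Z**2 ↦ 3·1·2·4 = 24
  3*Z**3 ↦ 3·1·1·8 = 24
Sum: F(1, 2, 2) = (4) + (2) + (-12) + (12) + (12) + (-16) + (24) + (24) = 50.
Reducing mod 7: 50 ≡ 1 (mod 7).
Since F(a, b, c) ≡ 1 ≠ 0 (mod 7), P does NOT lie on the curve.


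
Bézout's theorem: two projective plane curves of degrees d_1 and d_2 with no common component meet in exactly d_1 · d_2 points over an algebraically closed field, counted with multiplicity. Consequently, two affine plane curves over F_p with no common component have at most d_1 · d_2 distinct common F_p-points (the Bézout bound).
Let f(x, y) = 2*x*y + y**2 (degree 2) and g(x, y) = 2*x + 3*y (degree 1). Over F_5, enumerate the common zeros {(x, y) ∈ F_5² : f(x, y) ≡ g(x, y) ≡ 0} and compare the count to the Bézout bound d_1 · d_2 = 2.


Common zeros: {(0, 0)}; count = 1; Bézout bound = 2.

deg(f) = 2, deg(g) = 1, so Bézout bound = 2.
Scan x ∈ F_5. For each x, list the y ∈ F_5 with f(x, y) ≡ 0 and those with g(x, y) ≡ 0 (mod 5); the common zeros in that column are the intersection.
  x = 0: f ≡ 0 at y ∈ {0}; g ≡ 0 at y ∈ {0}; common: {0}.
  x = 1: f ≡ 0 at y ∈ {0, 3}; g ≡ 0 at y ∈ {1}; common: ∅.
  x = 2: f ≡ 0 at y ∈ {0, 1}; g ≡ 0 at y ∈ {2}; common: ∅.
  x = 3: f ≡ 0 at y ∈ {0, 4}; g ≡ 0 at y ∈ {3}; common: ∅.
  x = 4: f ≡ 0 at y ∈ {0, 2}; g ≡ 0 at y ∈ {4}; common: ∅.
Collecting: common zeros = {(0, 0)}, so the count is 1.
Comparison with the Bézout bound: 1 ≤ 2 = deg(f)·deg(g), as expected for curves with no common component (the affine F_5-count falls short of the bound because intersections may lie at infinity, over extension fields, or carry multiplicity).


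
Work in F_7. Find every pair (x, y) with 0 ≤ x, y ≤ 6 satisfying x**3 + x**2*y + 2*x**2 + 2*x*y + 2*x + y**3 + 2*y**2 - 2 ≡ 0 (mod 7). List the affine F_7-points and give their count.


Affine F_7-points: {(0, 2), (3, 0), (3, 6), (4, 4)}; count = 4.

For each of the 49 pairs (x, y) ∈ F_7², evaluate f(x, y) mod 7. Record the zeros.
  x = 0: [0↦5, 1↦1, 2↦0, 3↦1, 4↦3, 5↦5, 6↦6]  zeros at y ∈ {2}
  x = 1: [0↦3, 1↦2, 2↦4, 3↦1, 4↦6, 5↦4, 6↦1]  zeros at y ∈ ∅
  x = 2: [0↦4, 1↦1, 2↦1, 3↦3, 4↦6, 5↦2, 6↦4]  zeros at y ∈ ∅
  x = 3: [0↦0, 1↦4, 2↦4, 3↦6, 4↦2, 5↦5, 6↦0]  zeros at y ∈ {0, 6}
  x = 4: [0↦4, 1↦3, 2↦5, 3↦2, 4↦0, 5↦5, 6↦2]  zeros at y ∈ {4}
  x = 5: [0↦1, 1↦4, 2↦3, 3↦4, 4↦6, 5↦1, 6↦2]  zeros at y ∈ ∅
  x = 6: [0↦4, 1↦6, 2↦4, 3↦4, 4↦5, 5↦6, 6↦6]  zeros at y ∈ ∅
Collecting zeros: affine points = {(0, 2), (3, 0), (3, 6), (4, 4)}.
Total count |C(F_7)_aff| = 4.


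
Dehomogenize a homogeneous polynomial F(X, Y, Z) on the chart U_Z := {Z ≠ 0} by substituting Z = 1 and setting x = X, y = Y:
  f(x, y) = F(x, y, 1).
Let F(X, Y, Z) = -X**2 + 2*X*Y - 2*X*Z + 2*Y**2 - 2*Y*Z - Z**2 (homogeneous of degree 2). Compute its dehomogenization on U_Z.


f(x, y) = -x**2 + 2*x*y - 2*x + 2*y**2 - 2*y - 1

On U_Z we set Z = 1. Each monomial c·X^i·Y^j·Z^k in F becomes c·x^i·y^j·1^k = c·x^i·y^j.
Substituting Z = 1: F(X, Y, 1) = -x**2 + 2*x*y - 2*x + 2*y**2 - 2*y - 1.
Note: deg(f) ≤ deg(F) = 2; strict inequality happens when F is divisible by Z (lost terms).


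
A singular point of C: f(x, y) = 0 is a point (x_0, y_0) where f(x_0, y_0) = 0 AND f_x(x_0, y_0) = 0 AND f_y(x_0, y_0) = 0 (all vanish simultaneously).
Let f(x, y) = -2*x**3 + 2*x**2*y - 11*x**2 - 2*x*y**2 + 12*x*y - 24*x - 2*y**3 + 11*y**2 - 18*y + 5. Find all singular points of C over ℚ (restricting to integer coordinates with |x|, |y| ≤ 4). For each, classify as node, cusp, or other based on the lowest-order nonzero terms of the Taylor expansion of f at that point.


Singular points: {(-1, 2)}; classification: node.

Compute partial derivatives:
  f_x = -6*x**2 + 4*x*y - 22*x - 2*y**2 + 12*y - 24.
  f_y = 2*x**2 - 4*x*y + 12*x - 6*y**2 + 22*y - 18.
Scan x_0 ∈ {−4, ..., 4}. For each x_0, f_y(x_0, y) is a polynomial in y; find its integer roots y ∈ {−4, ..., 4}, then test f_x and f at those candidates.
  x = -4: f_y(-4, y) = -6*y**2 + 38*y - 34; no integer root y with |y| ≤ 4.
  x = -3: f_y(-3, y) = -6*y**2 + 34*y - 36; no integer root y with |y| ≤ 4.
  x = -2: f_y(-2, y) = -6*y**2 + 30*y - 34; no integer root y with |y| ≤ 4.
  x = -1: f_y(-1, y) = -6*y**2 + 26*y - 28; vanishes at y ∈ {2}. (-1, 2): f_x = 0, f = 0 — SINGULAR.
  x = 0: f_y(0, y) = -6*y**2 + 22*y - 18; no integer root y with |y| ≤ 4.
  x = 1: f_y(1, y) = -6*y**2 + 18*y - 4; no integer root y with |y| ≤ 4.
  x = 2: f_y(2, y) = -6*y**2 + 14*y + 14; no integer root y with |y| ≤ 4.
  x = 3: f_y(3, y) = -6*y**2 + 10*y + 36; no integer root y with |y| ≤ 4.
  x = 4: f_y(4, y) = -6*y**2 + 6*y + 62; no integer root y with |y| ≤ 4.
Only singular point on the grid: (-1, 2).
Classify: substitute x = -1 + u, y = 2 + v and expand: f = -2*u**3 + 2*u**2*v - u**2 - 2*u*v**2 - 2*v**3 + v**2.
No constant or linear terms (consistent with a singular point). Quadratic part: -u**2 + v**2. Cubic part: -2*u**3 + 2*u**2*v - 2*u*v**2 - 2*v**3.
The quadratic part v**2 - u**2 = (v − u)(v + u) splits into two distinct linear factors, so there are two distinct tangent lines y − 2 = ±(x − -1) — this is a node (ordinary double point).
Classification: node.


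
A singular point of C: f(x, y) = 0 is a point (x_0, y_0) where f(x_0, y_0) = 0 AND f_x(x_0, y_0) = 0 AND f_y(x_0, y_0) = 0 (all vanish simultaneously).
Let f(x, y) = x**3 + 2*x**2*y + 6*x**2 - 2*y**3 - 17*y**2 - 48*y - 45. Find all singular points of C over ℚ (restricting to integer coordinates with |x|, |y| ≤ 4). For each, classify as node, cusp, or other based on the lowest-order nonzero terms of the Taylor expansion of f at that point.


Singular points: {(0, -3)}; classification: cusp.

Compute partial derivatives:
  f_x = 3*x**2 + 4*x*y + 12*x.
  f_y = 2*x**2 - 6*y**2 - 34*y - 48.
Scan x_0 ∈ {−4, ..., 4}. For each x_0, f_y(x_0, y) is a polynomial in y; find its integer roots y ∈ {−4, ..., 4}, then test f_x and f at those candidates.
  x = -4: f_y(-4, y) = -6*y**2 - 34*y - 16; no integer root y with |y| ≤ 4.
  x = -3: f_y(-3, y) = -6*y**2 - 34*y - 30; no integer root y with |y| ≤ 4.
  x = -2: f_y(-2, y) = -6*y**2 - 34*y - 40; vanishes at y ∈ {-4}. (-2, -4): f_x = 20 ≠ 0.
  x = -1: f_y(-1, y) = -6*y**2 - 34*y - 46; no integer root y with |y| ≤ 4.
  x = 0: f_y(0, y) = -6*y**2 - 34*y - 48; vanishes at y ∈ {-3}. (0, -3): f_x = 0, f = 0 — SINGULAR.
  x = 1: f_y(1, y) = -6*y**2 - 34*y - 46; no integer root y with |y| ≤ 4.
  x = 2: f_y(2, y) = -6*y**2 - 34*y - 40; vanishes at y ∈ {-4}. (2, -4): f_x = 4 ≠ 0.
  x = 3: f_y(3, y) = -6*y**2 - 34*y - 30; no integer root y with |y| ≤ 4.
  x = 4: f_y(4, y) = -6*y**2 - 34*y - 16; no integer root y with |y| ≤ 4.
Only singular point on the grid: (0, -3).
Classify: substitute x = 0 + u, y = -3 + v and expand: f = u**3 + 2*u**2*v - 2*v**3 + v**2.
No constant or linear terms (consistent with a singular point). Quadratic part: v**2. Cubic part: u**3 + 2*u**2*v - 2*v**3.
The quadratic part v**2 is a perfect square, so there is a single (double) tangent line v = 0, i.e. y = -3. Restricting the cubic part to that line (v = 0) leaves u**3 ≠ 0, so f is not divisible by v and the branch is v² ≈ -u**3 to lowest order — this is a cusp.
Classification: cusp.


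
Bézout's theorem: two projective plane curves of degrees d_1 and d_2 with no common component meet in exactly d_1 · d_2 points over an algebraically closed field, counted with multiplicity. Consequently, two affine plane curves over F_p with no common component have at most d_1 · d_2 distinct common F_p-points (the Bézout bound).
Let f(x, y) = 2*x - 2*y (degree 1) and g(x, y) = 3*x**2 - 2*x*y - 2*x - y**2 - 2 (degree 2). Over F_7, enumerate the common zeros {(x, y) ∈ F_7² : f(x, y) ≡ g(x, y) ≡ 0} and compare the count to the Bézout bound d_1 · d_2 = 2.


Common zeros: {(6, 6)}; count = 1; Bézout bound = 2.

deg(f) = 1, deg(g) = 2, so Bézout bound = 2.
Scan x ∈ F_7. For each x, list the y ∈ F_7 with f(x, y) ≡ 0 and those with g(x, y) ≡ 0 (mod 7); the common zeros in that column are the intersection.
  x = 0: f ≡ 0 at y ∈ {0}; g ≡ 0 at y ∈ ∅; common: ∅.
  x = 1: f ≡ 0 at y ∈ {1}; g ≡ 0 at y ∈ {6}; common: ∅.
  x = 2: f ≡ 0 at y ∈ {2}; g ≡ 0 at y ∈ ∅; common: ∅.
  x = 3: f ≡ 0 at y ∈ {3}; g ≡ 0 at y ∈ {4}; common: ∅.
  x = 4: f ≡ 0 at y ∈ {4}; g ≡ 0 at y ∈ ∅; common: ∅.
  x = 5: f ≡ 0 at y ∈ {5}; g ≡ 0 at y ∈ {0, 4}; common: ∅.
  x = 6: f ≡ 0 at y ∈ {6}; g ≡ 0 at y ∈ {3, 6}; common: {6}.
Collecting: common zeros = {(6, 6)}, so the count is 1.
Comparison with the Bézout bound: 1 ≤ 2 = deg(f)·deg(g), as expected for curves with no common component (the affine F_7-count falls short of the bound because intersections may lie at infinity, over extension fields, or carry multiplicity).


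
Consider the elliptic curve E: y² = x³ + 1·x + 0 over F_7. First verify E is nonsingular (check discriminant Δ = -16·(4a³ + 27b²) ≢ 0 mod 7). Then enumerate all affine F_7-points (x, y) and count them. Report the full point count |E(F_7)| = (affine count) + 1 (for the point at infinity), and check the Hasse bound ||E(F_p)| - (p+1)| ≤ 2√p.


Affine points = {(0, 0), (1, 3), (1, 4), (3, 3), (3, 4), (5, 2), (5, 5)}; affine count = 7; |E(F_7)| = 8.

Discriminant check: Δ ∝ 4a³ + 27b² = 4·1³ + 27·0² = 4·1 + 27·0 ≡ 4 (mod 7). Nonzero ⇒ E is nonsingular.
For each x ∈ F_7, compute rhs = x³ + 1·x + 0 mod 7, then count y ∈ F_7 with y² ≡ rhs.
  x = 0: rhs = 0, matching y values: 0 (1 points).
  x = 1: rhs = 2, matching y values: 3, 4 (2 points).
  x = 2: rhs = 3, matching y values: none (0 points).
  x = 3: rhs = 2, matching y values: 3, 4 (2 points).
  x = 4: rhs = 5, matching y values: none (0 points).
  x = 5: rhs = 4, matching y values: 2, 5 (2 points).
  x = 6: rhs = 5, matching y values: none (0 points).
Total affine count: 7.
Full point count |E(F_7)| = 7 + 1 = 8.
Hasse bound: |8 − (7+1)| = |0| = 0 ≤ 2√7 ≈ 5.2915 ✓.


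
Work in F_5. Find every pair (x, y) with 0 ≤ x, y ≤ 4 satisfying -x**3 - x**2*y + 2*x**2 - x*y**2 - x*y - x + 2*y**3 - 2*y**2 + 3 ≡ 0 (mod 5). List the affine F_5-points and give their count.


Affine F_5-points: {(1, 1), (1, 4)}; count = 2.

For each of the 25 pairs (x, y) ∈ F_5², evaluate f(x, y) mod 5. Record the zeros.
  x = 0: [0↦3, 1↦3, 2↦1, 3↦4, 4↦4]  zeros at y ∈ ∅
  x = 1: [0↦3, 1↦0, 2↦3, 3↦4, 4↦0]  zeros at y ∈ {1, 4}
  x = 2: [0↦1, 1↦3, 2↦4, 3↦1, 4↦1]  zeros at y ∈ ∅
  x = 3: [0↦1, 1↦1, 2↦3, 3↦4, 4↦1]  zeros at y ∈ ∅
  x = 4: [0↦2, 1↦3, 2↦4, 3↦2, 4↦4]  zeros at y ∈ ∅
Collecting zeros: affine points = {(1, 1), (1, 4)}.
Total count |C(F_5)_aff| = 2.


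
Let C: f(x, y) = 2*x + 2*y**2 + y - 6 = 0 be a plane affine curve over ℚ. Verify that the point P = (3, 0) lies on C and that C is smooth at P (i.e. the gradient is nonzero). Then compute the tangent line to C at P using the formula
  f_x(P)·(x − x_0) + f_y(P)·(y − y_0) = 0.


Tangent line at P: 2*x + y - 6 = 0.

Step 1: f(3, 0) = 0, so P lies on C.
Step 2: partial derivatives
  f_x(x, y) = 2, f_y(x, y) = 4*y + 1.
  f_x(P) = 2, f_y(P) = 1 (gradient nonzero, so P is smooth).
Step 3: tangent line at P: 2·(x − 3) + 1·(y − 0) = 0.
Expanding: 2*x + y - 6 = 0.


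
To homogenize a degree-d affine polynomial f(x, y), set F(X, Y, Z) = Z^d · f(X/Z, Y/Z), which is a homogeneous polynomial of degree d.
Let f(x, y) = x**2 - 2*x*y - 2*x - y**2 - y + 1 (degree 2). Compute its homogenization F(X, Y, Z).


F(X, Y, Z) = X**2 - 2*X*Y - 2*X*Z - Y**2 - Y*Z + Z**2

deg(f) = 2.
Substitute x = X/Z, y = Y/Z into f, then multiply by Z^2.
  monomial 1·x^2·y^0 ↦ 1·X^2·Y^0·Z^0.
  monomial -2·x^1·y^1 ↦ -2·X^1·Y^1·Z^0.
  monomial -2·x^1·y^0 ↦ -2·X^1·Y^0·Z^1.
  monomial -1·x^0·y^2 ↦ -1·X^0·Y^2·Z^0.
  monomial -1·x^0·y^1 ↦ -1·X^0·Y^1·Z^1.
  monomial 1·x^0·y^0 ↦ 1·X^0·Y^0·Z^2.
Collecting: F(X, Y, Z) = X**2 - 2*X*Y - 2*X*Z - Y**2 - Y*Z + Z**2.


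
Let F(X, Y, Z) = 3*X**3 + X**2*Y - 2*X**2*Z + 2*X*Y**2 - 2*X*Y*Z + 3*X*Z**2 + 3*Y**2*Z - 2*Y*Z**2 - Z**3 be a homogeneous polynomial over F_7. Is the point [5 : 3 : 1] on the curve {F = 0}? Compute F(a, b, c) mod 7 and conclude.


F(5,3,1) ≡ 5 (mod 7); P is NOT on the curve.

Evaluate F(5, 3, 1) term-by-term (mod 7).
  3*X**3 ↦ 3·125·1·1 = 375
  X**2*Y ↦ 1·25·3·1 = 75
  -2*X**2*Z ↦ -2·25·1·1 = -50
  2*X*Y**2 ↦ 2·5·9·1 = 90
  -2*X*Y*Z ↦ -2·5·3·1 = -30
  3*X*Z**2 ↦ 3·5·1·1 = 15
  3*Y**2*Z ↦ 3·1·9·1 = 27
  -2*Y*Z**2 ↦ -2·1·3·1 = -6
  -Z**3 ↦ -1·1·1·1 = -1
Sum: F(5, 3, 1) = (375) + (75) + (-50) + (90) + (-30) + (15) + (27) + (-6) + (-1) = 495.
Reducing mod 7: 495 ≡ 5 (mod 7).
Since F(a, b, c) ≡ 5 ≠ 0 (mod 7), P does NOT lie on the curve.


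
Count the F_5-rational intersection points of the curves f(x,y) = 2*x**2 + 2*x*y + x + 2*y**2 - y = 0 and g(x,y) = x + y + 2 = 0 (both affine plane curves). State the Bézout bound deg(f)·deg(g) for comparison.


Common zeros: {(0, 3), (2, 1)}; count = 2; Bézout bound = 2.

deg(f) = 2, deg(g) = 1, so Bézout bound = 2.
Scan x ∈ F_5. For each x, list the y ∈ F_5 with f(x, y) ≡ 0 and those with g(x, y) ≡ 0 (mod 5); the common zeros in that column are the intersection.
  x = 0: f ≡ 0 at y ∈ {0, 3}; g ≡ 0 at y ∈ {3}; common: {3}.
  x = 1: f ≡ 0 at y ∈ ∅; g ≡ 0 at y ∈ {2}; common: ∅.
  x = 2: f ≡ 0 at y ∈ {0, 1}; g ≡ 0 at y ∈ {1}; common: {1}.
  x = 3: f ≡ 0 at y ∈ ∅; g ≡ 0 at y ∈ {0}; common: ∅.
  x = 4: f ≡ 0 at y ∈ {1, 3}; g ≡ 0 at y ∈ {4}; common: ∅.
Collecting: common zeros = {(0, 3), (2, 1)}, so the count is 2.
Comparison with the Bézout bound: 2 ≤ 2 = deg(f)·deg(g), as expected for curves with no common component (the bound is attained).


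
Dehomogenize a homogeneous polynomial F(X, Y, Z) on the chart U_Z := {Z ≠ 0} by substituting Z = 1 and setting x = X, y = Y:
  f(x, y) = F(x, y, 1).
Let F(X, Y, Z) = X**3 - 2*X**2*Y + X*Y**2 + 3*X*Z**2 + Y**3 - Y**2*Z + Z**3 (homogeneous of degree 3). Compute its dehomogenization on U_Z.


f(x, y) = x**3 - 2*x**2*y + x*y**2 + 3*x + y**3 - y**2 + 1

On U_Z we set Z = 1. Each monomial c·X^i·Y^j·Z^k in F becomes c·x^i·y^j·1^k = c·x^i·y^j.
Substituting Z = 1: F(X, Y, 1) = x**3 - 2*x**2*y + x*y**2 + 3*x + y**3 - y**2 + 1.
Note: deg(f) ≤ deg(F) = 3; strict inequality happens when F is divisible by Z (lost terms).


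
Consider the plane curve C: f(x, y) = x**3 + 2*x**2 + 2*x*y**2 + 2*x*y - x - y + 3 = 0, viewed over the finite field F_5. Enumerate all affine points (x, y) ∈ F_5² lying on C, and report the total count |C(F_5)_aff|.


Affine F_5-points: {(0, 3), (1, 0), (1, 2), (3, 0), (4, 0), (4, 1)}; count = 6.

For each of the 25 pairs (x, y) ∈ F_5², evaluate f(x, y) mod 5. Record the zeros.
  x = 0: [0↦3, 1↦2, 2↦1, 3↦0, 4↦4]  zeros at y ∈ {3}
  x = 1: [0↦0, 1↦3, 2↦0, 3↦1, 4↦1]  zeros at y ∈ {0, 2}
  x = 2: [0↦2, 1↦4, 2↦4, 3↦2, 4↦3]  zeros at y ∈ ∅
  x = 3: [0↦0, 1↦1, 2↦4, 3↦4, 4↦1]  zeros at y ∈ {0}
  x = 4: [0↦0, 1↦0, 2↦1, 3↦3, 4↦1]  zeros at y ∈ {0, 1}
Collecting zeros: affine points = {(0, 3), (1, 0), (1, 2), (3, 0), (4, 0), (4, 1)}.
Total count |C(F_5)_aff| = 6.


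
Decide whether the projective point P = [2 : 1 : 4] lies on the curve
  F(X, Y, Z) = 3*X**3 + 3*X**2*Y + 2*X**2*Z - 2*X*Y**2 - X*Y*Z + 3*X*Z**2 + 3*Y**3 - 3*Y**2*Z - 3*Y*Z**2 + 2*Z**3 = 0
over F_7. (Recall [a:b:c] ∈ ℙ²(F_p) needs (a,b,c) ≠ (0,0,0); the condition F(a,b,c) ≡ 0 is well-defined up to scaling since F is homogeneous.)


F(2,1,4) ≡ 6 (mod 7); P is NOT on the curve.

Evaluate F(2, 1, 4) term-by-term (mod 7).
  3*X**3 ↦ 3·8·1·1 = 24
  3*X**2*Y ↦ 3·4·1·1 = 12
  2*X**2*Z ↦ 2·4·1·4 = 32
  -2*X*Y**2 ↦ -2·2·1·1 = -4
  -X*Y*Z ↦ -1·2·1·4 = -8
  3*X*Z**2 ↦ 3·2·1·16 = 96
  3*Y**3 ↦ 3·1·1·1 = 3
  -3*Y**2*Z ↦ -3·1·1·4 = -12
  -3*Y*Z**2 ↦ -3·1·1·16 = -48
  2*Z**3 ↦ 2·1·1·64 = 128
Sum: F(2, 1, 4) = (24) + (12) + (32) + (-4) + (-8) + (96) + (3) + (-12) + (-48) + (128) = 223.
Reducing mod 7: 223 ≡ 6 (mod 7).
Since F(a, b, c) ≡ 6 ≠ 0 (mod 7), P does NOT lie on the curve.


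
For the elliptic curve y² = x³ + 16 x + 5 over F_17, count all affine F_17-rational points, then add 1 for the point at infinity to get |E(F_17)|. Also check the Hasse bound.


Affine points = {(7, 1), (7, 16), (8, 4), (8, 13), (10, 3), (10, 14), (11, 4), (11, 13), (12, 2), (12, 15), (13, 8), (13, 9), (14, 7), (14, 10), (15, 4), (15, 13)}; affine count = 16; |E(F_17)| = 17.

Discriminant check: Δ ∝ 4a³ + 27b² = 4·16³ + 27·5² = 4·4096 + 27·25 ≡ 8 (mod 17). Nonzero ⇒ E is nonsingular.
For each x ∈ F_17, compute rhs = x³ + 16·x + 5 mod 17, then count y ∈ F_17 with y² ≡ rhs.
  x = 0: rhs = 5, matching y values: none (0 points).
  x = 1: rhs = 5, matching y values: none (0 points).
  x = 2: rhs = 11, matching y values: none (0 points).
  x = 3: rhs = 12, matching y values: none (0 points).
  x = 4: rhs = 14, matching y values: none (0 points).
  x = 5: rhs = 6, matching y values: none (0 points).
  x = 6: rhs = 11, matching y values: none (0 points).
  x = 7: rhs = 1, matching y values: 1, 16 (2 points).
  x = 8: rhs = 16, matching y values: 4, 13 (2 points).
  x = 9: rhs = 11, matching y values: none (0 points).
  x = 10: rhs = 9, matching y values: 3, 14 (2 points).
  x = 11: rhs = 16, matching y values: 4, 13 (2 points).
  x = 12: rhs = 4, matching y values: 2, 15 (2 points).
  x = 13: rhs = 13, matching y values: 8, 9 (2 points).
  x = 14: rhs = 15, matching y values: 7, 10 (2 points).
  x = 15: rhs = 16, matching y values: 4, 13 (2 points).
  x = 16: rhs = 5, matching y values: none (0 points).
Total affine count: 16.
Full point count |E(F_17)| = 16 + 1 = 17.
Hasse bound: |17 − (17+1)| = |-1| = 1 ≤ 2√17 ≈ 8.2462 ✓.


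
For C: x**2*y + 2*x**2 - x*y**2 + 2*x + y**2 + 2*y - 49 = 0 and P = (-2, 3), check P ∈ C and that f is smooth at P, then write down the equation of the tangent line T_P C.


Tangent line at P: -27*x + 24*y - 126 = 0.

Step 1: f(-2, 3) = 0, so P lies on C.
Step 2: partial derivatives
  f_x(x, y) = 2*x*y + 4*x - y**2 + 2, f_y(x, y) = x**2 - 2*x*y + 2*y + 2.
  f_x(P) = -27, f_y(P) = 24 (gradient nonzero, so P is smooth).
Step 3: tangent line at P: -27·(x − -2) + 24·(y − 3) = 0.
Expanding: -27*x + 24*y - 126 = 0.


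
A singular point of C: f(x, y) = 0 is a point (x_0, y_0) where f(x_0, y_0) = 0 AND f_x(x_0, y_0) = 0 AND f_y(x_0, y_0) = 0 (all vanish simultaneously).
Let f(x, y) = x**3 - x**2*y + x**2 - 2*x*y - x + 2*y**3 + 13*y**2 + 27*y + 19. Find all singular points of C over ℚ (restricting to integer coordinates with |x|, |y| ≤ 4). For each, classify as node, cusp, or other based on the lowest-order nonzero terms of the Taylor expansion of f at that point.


Singular points: {(-1, -2)}; classification: cusp.

Compute partial derivatives:
  f_x = 3*x**2 - 2*x*y + 2*x - 2*y - 1.
  f_y = -x**2 - 2*x + 6*y**2 + 26*y + 27.
Scan x_0 ∈ {−4, ..., 4}. For each x_0, f_y(x_0, y) is a polynomial in y; find its integer roots y ∈ {−4, ..., 4}, then test f_x and f at those candidates.
  x = -4: f_y(-4, y) = 6*y**2 + 26*y + 19; no integer root y with |y| ≤ 4.
  x = -3: f_y(-3, y) = 6*y**2 + 26*y + 24; vanishes at y ∈ {-3}. (-3, -3): f_x = 8 ≠ 0.
  x = -2: f_y(-2, y) = 6*y**2 + 26*y + 27; no integer root y with |y| ≤ 4.
  x = -1: f_y(-1, y) = 6*y**2 + 26*y + 28; vanishes at y ∈ {-2}. (-1, -2): f_x = 0, f = 0 — SINGULAR.
  x = 0: f_y(0, y) = 6*y**2 + 26*y + 27; no integer root y with |y| ≤ 4.
  x = 1: f_y(1, y) = 6*y**2 + 26*y + 24; vanishes at y ∈ {-3}. (1, -3): f_x = 16 ≠ 0.
  x = 2: f_y(2, y) = 6*y**2 + 26*y + 19; no integer root y with |y| ≤ 4.
  x = 3: f_y(3, y) = 6*y**2 + 26*y + 12; no integer root y with |y| ≤ 4.
  x = 4: f_y(4, y) = 6*y**2 + 26*y + 3; no integer root y with |y| ≤ 4.
Only singular point on the grid: (-1, -2).
Classify: substitute x = -1 + u, y = -2 + v and expand: f = u**3 - u**2*v + 2*v**3 + v**2.
No constant or linear terms (consistent with a singular point). Quadratic part: v**2. Cubic part: u**3 - u**2*v + 2*v**3.
The quadratic part v**2 is a perfect square, so there is a single (double) tangent line v = 0, i.e. y = -2. Restricting the cubic part to that line (v = 0) leaves u**3 ≠ 0, so f is not divisible by v and the branch is v² ≈ -u**3 to lowest order — this is a cusp.
Classification: cusp.
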